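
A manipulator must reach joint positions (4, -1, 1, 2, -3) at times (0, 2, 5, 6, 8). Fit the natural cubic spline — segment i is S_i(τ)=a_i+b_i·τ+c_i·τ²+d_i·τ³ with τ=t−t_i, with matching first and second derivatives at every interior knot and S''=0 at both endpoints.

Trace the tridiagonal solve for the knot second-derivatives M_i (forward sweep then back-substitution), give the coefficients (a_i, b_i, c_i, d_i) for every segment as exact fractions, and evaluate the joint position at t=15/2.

Δ: Δ0=-5/2, Δ1=2/3, Δ2=1, Δ3=-5/2
row 1: diag=10, rhs=19; c'=3/10, d'=19/10
row 2: denom=8−3·3/10=71/10; d'=(2−3·19/10)/(71/10)=-37/71
row 3: denom=6−1·10/71=416/71; d'=(-21−1·-37/71)/(416/71)=-727/208
back: M3=-727/208
back: M2=-37/71−10/71·-727/208=-3/104
back: M1=19/10−3/10·-3/104=397/208
M: M0=0, M1=397/208, M2=-3/104, M3=-727/208, M4=0
seg 0: a=4, c=M0/2=0, d=(M1−M0)/(6·2)=397/2496, b=Δ0−h0·(2M0+M1)/6=-1957/624
seg 1: a=-1, c=M1/2=397/416, d=(M2−M1)/(6·3)=-31/288, b=Δ1−h1·(2M1+M2)/6=-383/312
seg 2: a=1, c=M2/2=-3/208, d=(M3−M2)/(6·1)=-721/1248, b=Δ2−h2·(2M2+M3)/6=1987/1248
seg 3: a=2, c=M3/2=-727/416, d=(M4−M3)/(6·2)=727/2496, b=Δ3−h3·(2M3+M4)/6=-53/312
t_q=15/2 → seg 3, τ=3/2; S=2+-53/312·τ+-727/416·τ²+727/2496·τ³=-8013/6656

  seg 0: a=4 b=-1957/624 c=0 d=397/2496
  seg 1: a=-1 b=-383/312 c=397/416 d=-31/288
  seg 2: a=1 b=1987/1248 c=-3/208 d=-721/1248
  seg 3: a=2 b=-53/312 c=-727/416 d=727/2496
S(15/2) = -8013/6656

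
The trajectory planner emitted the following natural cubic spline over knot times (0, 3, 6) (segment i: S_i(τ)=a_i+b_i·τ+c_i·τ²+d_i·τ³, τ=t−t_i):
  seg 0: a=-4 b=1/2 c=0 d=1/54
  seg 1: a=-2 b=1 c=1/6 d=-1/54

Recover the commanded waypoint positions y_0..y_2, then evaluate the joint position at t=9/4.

y_0 = S_0(0) = a_0 = -4
y_1 = S_1(0) = a_1 = -2
y_2 = S_1(3) = 2
t_q=9/4 is in segment 0 (τ=9/4); S_0(τ)=-341/128

y_0=-4 y_1=-2 y_2=2
S(9/4) = -341/128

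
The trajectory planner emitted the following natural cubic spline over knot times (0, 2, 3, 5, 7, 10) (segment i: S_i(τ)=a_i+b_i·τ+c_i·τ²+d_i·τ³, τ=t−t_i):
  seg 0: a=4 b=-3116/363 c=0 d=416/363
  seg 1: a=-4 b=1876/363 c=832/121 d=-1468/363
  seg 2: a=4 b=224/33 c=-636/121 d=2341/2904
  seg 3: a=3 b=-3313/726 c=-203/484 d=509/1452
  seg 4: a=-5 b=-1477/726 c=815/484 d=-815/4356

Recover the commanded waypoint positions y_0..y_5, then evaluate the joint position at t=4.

y_0 = S_0(0) = a_0 = 4
y_1 = S_1(0) = a_1 = -4
y_2 = S_2(0) = a_2 = 4
y_3 = S_3(0) = a_3 = 3
y_4 = S_4(0) = a_4 = -5
y_5 = S_4(3) = -1
t_q=4 is in segment 2 (τ=1); S_2(τ)=6135/968

y_0=4 y_1=-4 y_2=4 y_3=3 y_4=-5 y_5=-1
S(4) = 6135/968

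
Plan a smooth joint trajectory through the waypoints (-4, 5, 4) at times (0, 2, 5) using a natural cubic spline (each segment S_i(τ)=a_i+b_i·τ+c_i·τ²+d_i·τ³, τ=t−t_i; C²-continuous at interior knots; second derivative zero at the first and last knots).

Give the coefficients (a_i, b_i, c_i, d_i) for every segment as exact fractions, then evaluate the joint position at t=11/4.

  seg 0: a=-4 b=82/15 c=0 d=-29/120
  seg 1: a=5 b=77/30 c=-29/20 d=29/180
S(11/4) = 7907/1280

Δ: Δ0=9/2, Δ1=-1/3
row 1: diag=10, rhs=-29; c'=3/10, d'=-29/10
back: M1=-29/10
M: M0=0, M1=-29/10, M2=0
seg 0: a=-4, c=M0/2=0, d=(M1−M0)/(6·2)=-29/120, b=Δ0−h0·(2M0+M1)/6=82/15
seg 1: a=5, c=M1/2=-29/20, d=(M2−M1)/(6·3)=29/180, b=Δ1−h1·(2M1+M2)/6=77/30
t_q=11/4 → seg 1, τ=3/4; S=5+77/30·τ+-29/20·τ²+29/180·τ³=7907/1280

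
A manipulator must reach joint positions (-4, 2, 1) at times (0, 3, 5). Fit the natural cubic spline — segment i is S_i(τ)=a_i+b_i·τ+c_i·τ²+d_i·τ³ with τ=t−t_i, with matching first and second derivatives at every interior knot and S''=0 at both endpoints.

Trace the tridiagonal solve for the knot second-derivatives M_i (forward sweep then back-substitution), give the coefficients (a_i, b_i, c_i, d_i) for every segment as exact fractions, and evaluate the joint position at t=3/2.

Δ: Δ0=2, Δ1=-1/2
row 1: diag=10, rhs=-15; c'=1/5, d'=-3/2
back: M1=-3/2
M: M0=0, M1=-3/2, M2=0
seg 0: a=-4, c=M0/2=0, d=(M1−M0)/(6·3)=-1/12, b=Δ0−h0·(2M0+M1)/6=11/4
seg 1: a=2, c=M1/2=-3/4, d=(M2−M1)/(6·2)=1/8, b=Δ1−h1·(2M1+M2)/6=1/2
t_q=3/2 → seg 0, τ=3/2; S=-4+11/4·τ+0·τ²+-1/12·τ³=-5/32

  seg 0: a=-4 b=11/4 c=0 d=-1/12
  seg 1: a=2 b=1/2 c=-3/4 d=1/8
S(3/2) = -5/32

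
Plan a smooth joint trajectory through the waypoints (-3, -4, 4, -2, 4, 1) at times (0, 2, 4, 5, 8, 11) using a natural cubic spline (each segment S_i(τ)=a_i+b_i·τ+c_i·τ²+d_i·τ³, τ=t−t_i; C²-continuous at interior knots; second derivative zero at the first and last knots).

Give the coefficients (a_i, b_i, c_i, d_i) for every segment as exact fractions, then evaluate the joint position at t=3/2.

  seg 0: a=-3 b=-863/311 c=0 d=1415/2488
  seg 1: a=-4 b=2519/622 c=4245/1244 d=-1069/622
  seg 2: a=4 b=-1819/622 c=-8583/1244 d=4757/1244
  seg 3: a=-2 b=-6533/1244 c=1422/311 d=-2681/3732
  seg 4: a=4 b=1733/622 c=-2355/1244 d=785/3732
S(3/2) = -104355/19904

Δ: Δ0=-1/2, Δ1=4, Δ2=-6, Δ3=2, Δ4=-1
row 1: diag=8, rhs=27; c'=1/4, d'=27/8
row 2: denom=6−2·1/4=11/2; d'=(-60−2·27/8)/(11/2)=-267/22
row 3: denom=8−1·2/11=86/11; d'=(48−1·-267/22)/(86/11)=1323/172
row 4: denom=12−3·33/86=933/86; d'=(-18−3·1323/172)/(933/86)=-2355/622
back: M4=-2355/622
back: M3=1323/172−33/86·-2355/622=2844/311
back: M2=-267/22−2/11·2844/311=-8583/622
back: M1=27/8−1/4·-8583/622=4245/622
M: M0=0, M1=4245/622, M2=-8583/622, M3=2844/311, M4=-2355/622, M5=0
seg 0: a=-3, c=M0/2=0, d=(M1−M0)/(6·2)=1415/2488, b=Δ0−h0·(2M0+M1)/6=-863/311
seg 1: a=-4, c=M1/2=4245/1244, d=(M2−M1)/(6·2)=-1069/622, b=Δ1−h1·(2M1+M2)/6=2519/622
seg 2: a=4, c=M2/2=-8583/1244, d=(M3−M2)/(6·1)=4757/1244, b=Δ2−h2·(2M2+M3)/6=-1819/622
seg 3: a=-2, c=M3/2=1422/311, d=(M4−M3)/(6·3)=-2681/3732, b=Δ3−h3·(2M3+M4)/6=-6533/1244
seg 4: a=4, c=M4/2=-2355/1244, d=(M5−M4)/(6·3)=785/3732, b=Δ4−h4·(2M4+M5)/6=1733/622
t_q=3/2 → seg 0, τ=3/2; S=-3+-863/311·τ+0·τ²+1415/2488·τ³=-104355/19904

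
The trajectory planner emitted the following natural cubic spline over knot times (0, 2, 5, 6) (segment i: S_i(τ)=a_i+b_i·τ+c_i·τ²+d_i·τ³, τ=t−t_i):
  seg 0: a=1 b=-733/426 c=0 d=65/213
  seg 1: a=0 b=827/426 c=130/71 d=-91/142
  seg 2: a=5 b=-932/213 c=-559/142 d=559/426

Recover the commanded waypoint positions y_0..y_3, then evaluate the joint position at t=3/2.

y_0 = S_0(0) = a_0 = 1
y_1 = S_1(0) = a_1 = 0
y_2 = S_2(0) = a_2 = 5
y_3 = S_2(1) = -2
t_q=3/2 is in segment 0 (τ=3/2); S_0(τ)=-313/568

y_0=1 y_1=0 y_2=5 y_3=-2
S(3/2) = -313/568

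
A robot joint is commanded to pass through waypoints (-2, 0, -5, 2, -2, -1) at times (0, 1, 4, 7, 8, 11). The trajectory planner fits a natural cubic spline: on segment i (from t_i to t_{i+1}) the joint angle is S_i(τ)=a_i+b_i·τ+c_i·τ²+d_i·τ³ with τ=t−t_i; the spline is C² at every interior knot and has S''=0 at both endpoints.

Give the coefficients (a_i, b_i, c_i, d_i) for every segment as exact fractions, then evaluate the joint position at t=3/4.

Δ: Δ0=2, Δ1=-5/3, Δ2=7/3, Δ3=-4, Δ4=1/3
row 1: diag=8, rhs=-22; c'=3/8, d'=-11/4
row 2: denom=12−3·3/8=87/8; d'=(24−3·-11/4)/(87/8)=86/29
row 3: denom=8−3·8/29=208/29; d'=(-38−3·86/29)/(208/29)=-85/13
row 4: denom=8−1·29/208=1635/208; d'=(26−1·-85/13)/(1635/208)=2256/545
back: M4=2256/545
back: M3=-85/13−29/208·2256/545=-3878/545
back: M2=86/29−8/29·-3878/545=2686/545
back: M1=-11/4−3/8·2686/545=-2506/545
M: M0=0, M1=-2506/545, M2=2686/545, M3=-3878/545, M4=2256/545, M5=0
seg 0: a=-2, c=M0/2=0, d=(M1−M0)/(6·1)=-1253/1635, b=Δ0−h0·(2M0+M1)/6=4523/1635
seg 1: a=0, c=M1/2=-1253/545, d=(M2−M1)/(6·3)=2596/4905, b=Δ1−h1·(2M1+M2)/6=764/1635
seg 2: a=-5, c=M2/2=1343/545, d=(M3−M2)/(6·3)=-1094/1635, b=Δ2−h2·(2M2+M3)/6=1574/1635
seg 3: a=2, c=M3/2=-1939/545, d=(M4−M3)/(6·1)=3067/1635, b=Δ3−h3·(2M3+M4)/6=-758/327
seg 4: a=-2, c=M4/2=1128/545, d=(M5−M4)/(6·3)=-376/1635, b=Δ4−h4·(2M4+M5)/6=-6223/1635
t_q=3/4 → seg 0, τ=3/4; S=-2+4523/1635·τ+0·τ²+-1253/1635·τ³=-8669/34880

  seg 0: a=-2 b=4523/1635 c=0 d=-1253/1635
  seg 1: a=0 b=764/1635 c=-1253/545 d=2596/4905
  seg 2: a=-5 b=1574/1635 c=1343/545 d=-1094/1635
  seg 3: a=2 b=-758/327 c=-1939/545 d=3067/1635
  seg 4: a=-2 b=-6223/1635 c=1128/545 d=-376/1635
S(3/4) = -8669/34880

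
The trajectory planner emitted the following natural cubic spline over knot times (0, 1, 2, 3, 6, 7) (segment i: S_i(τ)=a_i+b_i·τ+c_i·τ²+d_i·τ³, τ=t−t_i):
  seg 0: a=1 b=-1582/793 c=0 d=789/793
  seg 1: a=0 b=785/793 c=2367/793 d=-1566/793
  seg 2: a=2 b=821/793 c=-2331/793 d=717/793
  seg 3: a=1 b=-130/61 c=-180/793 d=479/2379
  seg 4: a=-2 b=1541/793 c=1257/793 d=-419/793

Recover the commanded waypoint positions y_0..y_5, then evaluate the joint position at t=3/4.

y_0 = S_0(0) = a_0 = 1
y_1 = S_1(0) = a_1 = 0
y_2 = S_2(0) = a_2 = 2
y_3 = S_3(0) = a_3 = 1
y_4 = S_4(0) = a_4 = -2
y_5 = S_4(1) = 1
t_q=3/4 is in segment 0 (τ=3/4); S_0(τ)=-3881/50752

y_0=1 y_1=0 y_2=2 y_3=1 y_4=-2 y_5=1
S(3/4) = -3881/50752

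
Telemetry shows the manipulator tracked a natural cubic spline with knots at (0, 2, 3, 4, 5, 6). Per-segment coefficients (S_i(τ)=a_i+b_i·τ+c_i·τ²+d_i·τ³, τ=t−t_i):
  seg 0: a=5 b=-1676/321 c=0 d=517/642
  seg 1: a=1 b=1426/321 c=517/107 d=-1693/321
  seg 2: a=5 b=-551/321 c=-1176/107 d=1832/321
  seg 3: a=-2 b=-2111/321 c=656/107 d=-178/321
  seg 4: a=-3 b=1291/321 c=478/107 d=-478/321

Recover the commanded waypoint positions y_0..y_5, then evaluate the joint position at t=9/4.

y_0=5 y_1=1 y_2=5 y_3=-2 y_4=-3 y_5=4
S(9/4) = 15957/6848

y_0 = S_0(0) = a_0 = 5
y_1 = S_1(0) = a_1 = 1
y_2 = S_2(0) = a_2 = 5
y_3 = S_3(0) = a_3 = -2
y_4 = S_4(0) = a_4 = -3
y_5 = S_4(1) = 4
t_q=9/4 is in segment 1 (τ=1/4); S_1(τ)=15957/6848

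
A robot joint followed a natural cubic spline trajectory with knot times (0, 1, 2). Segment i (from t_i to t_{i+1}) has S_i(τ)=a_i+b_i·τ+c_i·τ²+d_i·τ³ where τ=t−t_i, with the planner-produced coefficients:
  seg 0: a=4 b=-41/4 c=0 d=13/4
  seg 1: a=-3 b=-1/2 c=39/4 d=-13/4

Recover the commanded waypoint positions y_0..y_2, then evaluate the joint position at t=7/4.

y_0 = S_0(0) = a_0 = 4
y_1 = S_1(0) = a_1 = -3
y_2 = S_1(1) = 3
t_q=7/4 is in segment 1 (τ=3/4); S_1(τ)=189/256

y_0=4 y_1=-3 y_2=3
S(7/4) = 189/256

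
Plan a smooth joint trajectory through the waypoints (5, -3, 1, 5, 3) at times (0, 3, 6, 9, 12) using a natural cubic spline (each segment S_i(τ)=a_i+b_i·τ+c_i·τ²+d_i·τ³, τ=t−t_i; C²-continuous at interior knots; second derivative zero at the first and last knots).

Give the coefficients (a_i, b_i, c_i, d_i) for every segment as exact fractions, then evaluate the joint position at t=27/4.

Δ: Δ0=-8/3, Δ1=4/3, Δ2=4/3, Δ3=-2/3
row 1: diag=12, rhs=24; c'=1/4, d'=2
row 2: denom=12−3·1/4=45/4; d'=(0−3·2)/(45/4)=-8/15
row 3: denom=12−3·4/15=56/5; d'=(-12−3·-8/15)/(56/5)=-13/14
back: M3=-13/14
back: M2=-8/15−4/15·-13/14=-2/7
back: M1=2−1/4·-2/7=29/14
M: M0=0, M1=29/14, M2=-2/7, M3=-13/14, M4=0
seg 0: a=5, c=M0/2=0, d=(M1−M0)/(6·3)=29/252, b=Δ0−h0·(2M0+M1)/6=-311/84
seg 1: a=-3, c=M1/2=29/28, d=(M2−M1)/(6·3)=-11/84, b=Δ1−h1·(2M1+M2)/6=-25/42
seg 2: a=1, c=M2/2=-1/7, d=(M3−M2)/(6·3)=-1/28, b=Δ2−h2·(2M2+M3)/6=25/12
seg 3: a=5, c=M3/2=-13/28, d=(M4−M3)/(6·3)=13/252, b=Δ3−h3·(2M3+M4)/6=11/42
t_q=27/4 → seg 2, τ=3/4; S=1+25/12·τ+-1/7·τ²+-1/28·τ³=4421/1792

  seg 0: a=5 b=-311/84 c=0 d=29/252
  seg 1: a=-3 b=-25/42 c=29/28 d=-11/84
  seg 2: a=1 b=25/12 c=-1/7 d=-1/28
  seg 3: a=5 b=11/42 c=-13/28 d=13/252
S(27/4) = 4421/1792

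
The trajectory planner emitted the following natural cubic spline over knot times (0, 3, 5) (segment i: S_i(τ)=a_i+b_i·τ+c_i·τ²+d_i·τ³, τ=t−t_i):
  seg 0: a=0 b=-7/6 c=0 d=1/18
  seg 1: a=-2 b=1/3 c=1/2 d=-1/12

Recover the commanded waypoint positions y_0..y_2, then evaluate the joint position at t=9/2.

y_0=0 y_1=-2 y_2=0
S(9/2) = -21/32

y_0 = S_0(0) = a_0 = 0
y_1 = S_1(0) = a_1 = -2
y_2 = S_1(2) = 0
t_q=9/2 is in segment 1 (τ=3/2); S_1(τ)=-21/32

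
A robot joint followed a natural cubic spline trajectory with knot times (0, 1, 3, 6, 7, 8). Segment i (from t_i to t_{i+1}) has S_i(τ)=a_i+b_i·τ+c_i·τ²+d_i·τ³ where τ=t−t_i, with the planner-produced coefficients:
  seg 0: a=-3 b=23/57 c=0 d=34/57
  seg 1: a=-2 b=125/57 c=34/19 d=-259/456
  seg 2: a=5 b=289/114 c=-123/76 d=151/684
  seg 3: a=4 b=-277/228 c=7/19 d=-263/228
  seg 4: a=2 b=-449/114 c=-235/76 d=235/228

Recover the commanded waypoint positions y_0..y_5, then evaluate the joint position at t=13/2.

y_0=-3 y_1=-2 y_2=5 y_3=4 y_4=2 y_5=-4
S(13/2) = 2031/608

y_0 = S_0(0) = a_0 = -3
y_1 = S_1(0) = a_1 = -2
y_2 = S_2(0) = a_2 = 5
y_3 = S_3(0) = a_3 = 4
y_4 = S_4(0) = a_4 = 2
y_5 = S_4(1) = -4
t_q=13/2 is in segment 3 (τ=1/2); S_3(τ)=2031/608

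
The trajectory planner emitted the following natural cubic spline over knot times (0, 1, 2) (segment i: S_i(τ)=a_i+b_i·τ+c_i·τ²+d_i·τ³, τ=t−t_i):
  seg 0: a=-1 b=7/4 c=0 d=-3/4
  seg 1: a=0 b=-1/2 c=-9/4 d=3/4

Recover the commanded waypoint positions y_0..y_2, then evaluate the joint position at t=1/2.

y_0=-1 y_1=0 y_2=-2
S(1/2) = -7/32

y_0 = S_0(0) = a_0 = -1
y_1 = S_1(0) = a_1 = 0
y_2 = S_1(1) = -2
t_q=1/2 is in segment 0 (τ=1/2); S_0(τ)=-7/32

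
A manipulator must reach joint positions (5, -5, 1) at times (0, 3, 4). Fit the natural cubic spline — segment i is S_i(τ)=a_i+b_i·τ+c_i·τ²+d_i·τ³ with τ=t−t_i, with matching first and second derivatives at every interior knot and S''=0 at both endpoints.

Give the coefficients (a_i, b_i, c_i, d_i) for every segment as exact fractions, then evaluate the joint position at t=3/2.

  seg 0: a=5 b=-41/6 c=0 d=7/18
  seg 1: a=-5 b=11/3 c=7/2 d=-7/6
S(3/2) = -63/16

Δ: Δ0=-10/3, Δ1=6
row 1: diag=8, rhs=56; c'=1/8, d'=7
back: M1=7
M: M0=0, M1=7, M2=0
seg 0: a=5, c=M0/2=0, d=(M1−M0)/(6·3)=7/18, b=Δ0−h0·(2M0+M1)/6=-41/6
seg 1: a=-5, c=M1/2=7/2, d=(M2−M1)/(6·1)=-7/6, b=Δ1−h1·(2M1+M2)/6=11/3
t_q=3/2 → seg 0, τ=3/2; S=5+-41/6·τ+0·τ²+7/18·τ³=-63/16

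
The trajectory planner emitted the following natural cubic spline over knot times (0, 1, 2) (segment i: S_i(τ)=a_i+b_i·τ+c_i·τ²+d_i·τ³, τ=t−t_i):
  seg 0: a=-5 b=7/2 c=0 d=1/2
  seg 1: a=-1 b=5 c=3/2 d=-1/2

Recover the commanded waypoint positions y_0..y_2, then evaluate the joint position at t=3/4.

y_0 = S_0(0) = a_0 = -5
y_1 = S_1(0) = a_1 = -1
y_2 = S_1(1) = 5
t_q=3/4 is in segment 0 (τ=3/4); S_0(τ)=-277/128

y_0=-5 y_1=-1 y_2=5
S(3/4) = -277/128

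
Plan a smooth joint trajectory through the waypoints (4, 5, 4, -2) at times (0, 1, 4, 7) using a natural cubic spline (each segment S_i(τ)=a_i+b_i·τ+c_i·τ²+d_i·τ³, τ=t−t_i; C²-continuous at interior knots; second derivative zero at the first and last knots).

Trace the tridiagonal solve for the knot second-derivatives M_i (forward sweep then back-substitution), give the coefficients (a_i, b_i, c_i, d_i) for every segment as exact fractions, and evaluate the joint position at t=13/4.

  seg 0: a=4 b=98/87 c=0 d=-11/87
  seg 1: a=5 b=65/87 c=-11/29 d=5/783
  seg 2: a=4 b=-118/87 c=-28/87 d=28/783
S(13/4) = 8971/1856

Δ: Δ0=1, Δ1=-1/3, Δ2=-2
row 1: diag=8, rhs=-8; c'=3/8, d'=-1
row 2: denom=12−3·3/8=87/8; d'=(-10−3·-1)/(87/8)=-56/87
back: M2=-56/87
back: M1=-1−3/8·-56/87=-22/29
M: M0=0, M1=-22/29, M2=-56/87, M3=0
seg 0: a=4, c=M0/2=0, d=(M1−M0)/(6·1)=-11/87, b=Δ0−h0·(2M0+M1)/6=98/87
seg 1: a=5, c=M1/2=-11/29, d=(M2−M1)/(6·3)=5/783, b=Δ1−h1·(2M1+M2)/6=65/87
seg 2: a=4, c=M2/2=-28/87, d=(M3−M2)/(6·3)=28/783, b=Δ2−h2·(2M2+M3)/6=-118/87
t_q=13/4 → seg 1, τ=9/4; S=5+65/87·τ+-11/29·τ²+5/783·τ³=8971/1856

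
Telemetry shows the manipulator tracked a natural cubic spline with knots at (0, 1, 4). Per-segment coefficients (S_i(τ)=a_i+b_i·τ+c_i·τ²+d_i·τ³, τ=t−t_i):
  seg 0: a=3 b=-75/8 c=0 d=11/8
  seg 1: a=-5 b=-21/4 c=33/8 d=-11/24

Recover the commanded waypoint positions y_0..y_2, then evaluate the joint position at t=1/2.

y_0 = S_0(0) = a_0 = 3
y_1 = S_1(0) = a_1 = -5
y_2 = S_1(3) = 4
t_q=1/2 is in segment 0 (τ=1/2); S_0(τ)=-97/64

y_0=3 y_1=-5 y_2=4
S(1/2) = -97/64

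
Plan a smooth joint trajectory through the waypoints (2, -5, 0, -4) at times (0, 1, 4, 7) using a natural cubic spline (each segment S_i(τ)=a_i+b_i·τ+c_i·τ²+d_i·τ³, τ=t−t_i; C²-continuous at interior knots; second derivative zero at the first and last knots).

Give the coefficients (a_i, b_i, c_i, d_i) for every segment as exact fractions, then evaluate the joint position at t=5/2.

Δ: Δ0=-7, Δ1=5/3, Δ2=-4/3
row 1: diag=8, rhs=52; c'=3/8, d'=13/2
row 2: denom=12−3·3/8=87/8; d'=(-18−3·13/2)/(87/8)=-100/29
back: M2=-100/29
back: M1=13/2−3/8·-100/29=226/29
M: M0=0, M1=226/29, M2=-100/29, M3=0
seg 0: a=2, c=M0/2=0, d=(M1−M0)/(6·1)=113/87, b=Δ0−h0·(2M0+M1)/6=-722/87
seg 1: a=-5, c=M1/2=113/29, d=(M2−M1)/(6·3)=-163/261, b=Δ1−h1·(2M1+M2)/6=-383/87
seg 2: a=0, c=M2/2=-50/29, d=(M3−M2)/(6·3)=50/261, b=Δ2−h2·(2M2+M3)/6=184/87
t_q=5/2 → seg 1, τ=3/2; S=-5+-383/87·τ+113/29·τ²+-163/261·τ³=-1147/232

  seg 0: a=2 b=-722/87 c=0 d=113/87
  seg 1: a=-5 b=-383/87 c=113/29 d=-163/261
  seg 2: a=0 b=184/87 c=-50/29 d=50/261
S(5/2) = -1147/232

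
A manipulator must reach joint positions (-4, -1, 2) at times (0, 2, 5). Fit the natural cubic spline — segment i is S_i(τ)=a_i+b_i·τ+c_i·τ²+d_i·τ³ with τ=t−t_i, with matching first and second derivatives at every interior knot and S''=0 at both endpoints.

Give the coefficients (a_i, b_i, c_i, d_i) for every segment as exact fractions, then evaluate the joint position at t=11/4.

Δ: Δ0=3/2, Δ1=1
row 1: diag=10, rhs=-3; c'=3/10, d'=-3/10
back: M1=-3/10
M: M0=0, M1=-3/10, M2=0
seg 0: a=-4, c=M0/2=0, d=(M1−M0)/(6·2)=-1/40, b=Δ0−h0·(2M0+M1)/6=8/5
seg 1: a=-1, c=M1/2=-3/20, d=(M2−M1)/(6·3)=1/60, b=Δ1−h1·(2M1+M2)/6=13/10
t_q=11/4 → seg 1, τ=3/4; S=-1+13/10·τ+-3/20·τ²+1/60·τ³=-131/1280

  seg 0: a=-4 b=8/5 c=0 d=-1/40
  seg 1: a=-1 b=13/10 c=-3/20 d=1/60
S(11/4) = -131/1280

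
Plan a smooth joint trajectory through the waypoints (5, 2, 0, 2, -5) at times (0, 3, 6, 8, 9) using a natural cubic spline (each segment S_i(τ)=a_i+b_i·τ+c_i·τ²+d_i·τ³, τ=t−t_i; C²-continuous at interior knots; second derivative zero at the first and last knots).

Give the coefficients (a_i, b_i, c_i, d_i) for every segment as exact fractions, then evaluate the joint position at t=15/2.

  seg 0: a=5 b=-220/309 c=0 d=-89/2781
  seg 1: a=2 b=-487/309 c=-89/309 d=548/2781
  seg 2: a=0 b=623/309 c=153/103 d=-308/309
  seg 3: a=2 b=-1237/309 c=-463/103 d=463/309
S(15/2) = 1237/412

Δ: Δ0=-1, Δ1=-2/3, Δ2=1, Δ3=-7
row 1: diag=12, rhs=2; c'=1/4, d'=1/6
row 2: denom=10−3·1/4=37/4; d'=(10−3·1/6)/(37/4)=38/37
row 3: denom=6−2·8/37=206/37; d'=(-48−2·38/37)/(206/37)=-926/103
back: M3=-926/103
back: M2=38/37−8/37·-926/103=306/103
back: M1=1/6−1/4·306/103=-178/309
M: M0=0, M1=-178/309, M2=306/103, M3=-926/103, M4=0
seg 0: a=5, c=M0/2=0, d=(M1−M0)/(6·3)=-89/2781, b=Δ0−h0·(2M0+M1)/6=-220/309
seg 1: a=2, c=M1/2=-89/309, d=(M2−M1)/(6·3)=548/2781, b=Δ1−h1·(2M1+M2)/6=-487/309
seg 2: a=0, c=M2/2=153/103, d=(M3−M2)/(6·2)=-308/309, b=Δ2−h2·(2M2+M3)/6=623/309
seg 3: a=2, c=M3/2=-463/103, d=(M4−M3)/(6·1)=463/309, b=Δ3−h3·(2M3+M4)/6=-1237/309
t_q=15/2 → seg 2, τ=3/2; S=0+623/309·τ+153/103·τ²+-308/309·τ³=1237/412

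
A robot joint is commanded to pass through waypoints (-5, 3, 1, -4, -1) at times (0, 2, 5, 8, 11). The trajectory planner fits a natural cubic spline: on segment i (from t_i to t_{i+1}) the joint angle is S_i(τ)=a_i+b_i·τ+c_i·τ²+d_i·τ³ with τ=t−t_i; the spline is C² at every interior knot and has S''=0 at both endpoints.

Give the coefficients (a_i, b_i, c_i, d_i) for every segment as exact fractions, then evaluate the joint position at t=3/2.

Δ: Δ0=4, Δ1=-2/3, Δ2=-5/3, Δ3=1
row 1: diag=10, rhs=-28; c'=3/10, d'=-14/5
row 2: denom=12−3·3/10=111/10; d'=(-6−3·-14/5)/(111/10)=8/37
row 3: denom=12−3·10/37=414/37; d'=(16−3·8/37)/(414/37)=284/207
back: M3=284/207
back: M2=8/37−10/37·284/207=-32/207
back: M1=-14/5−3/10·-32/207=-190/69
M: M0=0, M1=-190/69, M2=-32/207, M3=284/207, M4=0
seg 0: a=-5, c=M0/2=0, d=(M1−M0)/(6·2)=-95/414, b=Δ0−h0·(2M0+M1)/6=1018/207
seg 1: a=3, c=M1/2=-95/69, d=(M2−M1)/(6·3)=269/1863, b=Δ1−h1·(2M1+M2)/6=448/207
seg 2: a=1, c=M2/2=-16/207, d=(M3−M2)/(6·3)=158/1863, b=Δ2−h2·(2M2+M3)/6=-455/207
seg 3: a=-4, c=M3/2=142/207, d=(M4−M3)/(6·3)=-142/1863, b=Δ3−h3·(2M3+M4)/6=-77/207
t_q=3/2 → seg 0, τ=3/2; S=-5+1018/207·τ+0·τ²+-95/414·τ³=1769/1104

  seg 0: a=-5 b=1018/207 c=0 d=-95/414
  seg 1: a=3 b=448/207 c=-95/69 d=269/1863
  seg 2: a=1 b=-455/207 c=-16/207 d=158/1863
  seg 3: a=-4 b=-77/207 c=142/207 d=-142/1863
S(3/2) = 1769/1104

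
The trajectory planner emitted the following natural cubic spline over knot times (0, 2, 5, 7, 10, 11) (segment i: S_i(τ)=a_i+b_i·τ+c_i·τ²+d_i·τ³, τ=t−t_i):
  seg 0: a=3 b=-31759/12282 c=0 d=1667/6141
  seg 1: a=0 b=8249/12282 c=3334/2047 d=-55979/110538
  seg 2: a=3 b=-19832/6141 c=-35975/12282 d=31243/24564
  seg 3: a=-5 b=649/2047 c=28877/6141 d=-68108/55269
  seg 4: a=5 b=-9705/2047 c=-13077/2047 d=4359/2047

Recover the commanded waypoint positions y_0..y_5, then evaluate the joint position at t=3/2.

y_0=3 y_1=0 y_2=3 y_3=-5 y_4=5 y_5=-4
S(3/2) = 613/16376

y_0 = S_0(0) = a_0 = 3
y_1 = S_1(0) = a_1 = 0
y_2 = S_2(0) = a_2 = 3
y_3 = S_3(0) = a_3 = -5
y_4 = S_4(0) = a_4 = 5
y_5 = S_4(1) = -4
t_q=3/2 is in segment 0 (τ=3/2); S_0(τ)=613/16376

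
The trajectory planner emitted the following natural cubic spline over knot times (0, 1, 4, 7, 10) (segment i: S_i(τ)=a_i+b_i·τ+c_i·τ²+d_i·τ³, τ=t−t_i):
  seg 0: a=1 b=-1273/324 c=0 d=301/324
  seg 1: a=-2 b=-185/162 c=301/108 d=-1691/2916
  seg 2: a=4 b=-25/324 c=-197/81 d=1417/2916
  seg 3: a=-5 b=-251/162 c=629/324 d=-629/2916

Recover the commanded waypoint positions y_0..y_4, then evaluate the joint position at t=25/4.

y_0 = S_0(0) = a_0 = 1
y_1 = S_1(0) = a_1 = -2
y_2 = S_2(0) = a_2 = 4
y_3 = S_3(0) = a_3 = -5
y_4 = S_3(3) = 2
t_q=25/4 is in segment 2 (τ=9/4); S_2(τ)=-6799/2304

y_0=1 y_1=-2 y_2=4 y_3=-5 y_4=2
S(25/4) = -6799/2304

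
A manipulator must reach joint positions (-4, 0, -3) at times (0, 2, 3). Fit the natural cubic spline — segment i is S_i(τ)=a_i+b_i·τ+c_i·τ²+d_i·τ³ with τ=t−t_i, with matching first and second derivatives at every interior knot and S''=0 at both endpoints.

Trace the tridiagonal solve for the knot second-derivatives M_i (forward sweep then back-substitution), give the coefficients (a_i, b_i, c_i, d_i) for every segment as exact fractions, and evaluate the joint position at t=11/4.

  seg 0: a=-4 b=11/3 c=0 d=-5/12
  seg 1: a=0 b=-4/3 c=-5/2 d=5/6
S(11/4) = -263/128

Δ: Δ0=2, Δ1=-3
row 1: diag=6, rhs=-30; c'=1/6, d'=-5
back: M1=-5
M: M0=0, M1=-5, M2=0
seg 0: a=-4, c=M0/2=0, d=(M1−M0)/(6·2)=-5/12, b=Δ0−h0·(2M0+M1)/6=11/3
seg 1: a=0, c=M1/2=-5/2, d=(M2−M1)/(6·1)=5/6, b=Δ1−h1·(2M1+M2)/6=-4/3
t_q=11/4 → seg 1, τ=3/4; S=0+-4/3·τ+-5/2·τ²+5/6·τ³=-263/128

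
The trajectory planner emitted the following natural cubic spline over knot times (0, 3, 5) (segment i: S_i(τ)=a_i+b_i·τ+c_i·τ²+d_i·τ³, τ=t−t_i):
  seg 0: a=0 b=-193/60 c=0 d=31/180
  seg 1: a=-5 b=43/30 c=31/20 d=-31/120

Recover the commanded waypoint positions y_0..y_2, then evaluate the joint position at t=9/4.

y_0 = S_0(0) = a_0 = 0
y_1 = S_1(0) = a_1 = -5
y_2 = S_1(2) = 2
t_q=9/4 is in segment 0 (τ=9/4); S_0(τ)=-6753/1280

y_0=0 y_1=-5 y_2=2
S(9/4) = -6753/1280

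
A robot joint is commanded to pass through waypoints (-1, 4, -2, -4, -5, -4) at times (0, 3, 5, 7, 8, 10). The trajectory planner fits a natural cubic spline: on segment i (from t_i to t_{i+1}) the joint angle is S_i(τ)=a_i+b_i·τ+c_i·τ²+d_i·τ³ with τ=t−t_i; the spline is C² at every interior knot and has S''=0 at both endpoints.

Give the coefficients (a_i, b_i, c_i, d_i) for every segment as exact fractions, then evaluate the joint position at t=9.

Δ: Δ0=5/3, Δ1=-3, Δ2=-1, Δ3=-1, Δ4=1/2
row 1: diag=10, rhs=-28; c'=1/5, d'=-14/5
row 2: denom=8−2·1/5=38/5; d'=(12−2·-14/5)/(38/5)=44/19
row 3: denom=6−2·5/19=104/19; d'=(0−2·44/19)/(104/19)=-11/13
row 4: denom=6−1·19/104=605/104; d'=(9−1·-11/13)/(605/104)=1024/605
back: M4=1024/605
back: M3=-11/13−19/104·1024/605=-699/605
back: M2=44/19−5/19·-699/605=317/121
back: M1=-14/5−1/5·317/121=-2011/605
M: M0=0, M1=-2011/605, M2=317/121, M3=-699/605, M4=1024/605, M5=0
seg 0: a=-1, c=M0/2=0, d=(M1−M0)/(6·3)=-2011/10890, b=Δ0−h0·(2M0+M1)/6=12083/3630
seg 1: a=4, c=M1/2=-2011/1210, d=(M2−M1)/(6·2)=899/1815, b=Δ1−h1·(2M1+M2)/6=-3008/1815
seg 2: a=-2, c=M2/2=317/242, d=(M3−M2)/(6·2)=-571/1815, b=Δ2−h2·(2M2+M3)/6=-4286/1815
seg 3: a=-4, c=M3/2=-699/1210, d=(M4−M3)/(6·1)=1723/3630, b=Δ3−h3·(2M3+M4)/6=-148/165
seg 4: a=-5, c=M4/2=512/605, d=(M5−M4)/(6·2)=-256/1815, b=Δ4−h4·(2M4+M5)/6=-2281/3630
t_q=9 → seg 4, τ=1; S=-5+-2281/3630·τ+512/605·τ²+-256/1815·τ³=-5957/1210

  seg 0: a=-1 b=12083/3630 c=0 d=-2011/10890
  seg 1: a=4 b=-3008/1815 c=-2011/1210 d=899/1815
  seg 2: a=-2 b=-4286/1815 c=317/242 d=-571/1815
  seg 3: a=-4 b=-148/165 c=-699/1210 d=1723/3630
  seg 4: a=-5 b=-2281/3630 c=512/605 d=-256/1815
S(9) = -5957/1210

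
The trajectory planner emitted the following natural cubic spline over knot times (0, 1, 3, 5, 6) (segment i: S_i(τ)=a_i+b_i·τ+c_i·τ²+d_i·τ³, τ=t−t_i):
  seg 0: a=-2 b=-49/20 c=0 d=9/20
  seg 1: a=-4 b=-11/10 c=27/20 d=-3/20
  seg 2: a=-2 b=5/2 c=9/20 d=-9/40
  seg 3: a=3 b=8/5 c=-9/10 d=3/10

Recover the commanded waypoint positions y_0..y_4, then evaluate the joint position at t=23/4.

y_0=-2 y_1=-4 y_2=-2 y_3=3 y_4=4
S(23/4) = 489/128

y_0 = S_0(0) = a_0 = -2
y_1 = S_1(0) = a_1 = -4
y_2 = S_2(0) = a_2 = -2
y_3 = S_3(0) = a_3 = 3
y_4 = S_3(1) = 4
t_q=23/4 is in segment 3 (τ=3/4); S_3(τ)=489/128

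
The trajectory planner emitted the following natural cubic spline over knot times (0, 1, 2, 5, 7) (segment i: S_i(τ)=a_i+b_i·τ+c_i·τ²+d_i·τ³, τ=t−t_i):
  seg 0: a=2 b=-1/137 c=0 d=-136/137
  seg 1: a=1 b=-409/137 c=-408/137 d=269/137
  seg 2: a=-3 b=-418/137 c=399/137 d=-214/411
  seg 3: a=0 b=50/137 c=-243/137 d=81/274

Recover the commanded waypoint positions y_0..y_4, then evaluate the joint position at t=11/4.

y_0 = S_0(0) = a_0 = 2
y_1 = S_1(0) = a_1 = 1
y_2 = S_2(0) = a_2 = -3
y_3 = S_3(0) = a_3 = 0
y_4 = S_3(2) = -4
t_q=11/4 is in segment 2 (τ=3/4); S_2(τ)=-16965/4384

y_0=2 y_1=1 y_2=-3 y_3=0 y_4=-4
S(11/4) = -16965/4384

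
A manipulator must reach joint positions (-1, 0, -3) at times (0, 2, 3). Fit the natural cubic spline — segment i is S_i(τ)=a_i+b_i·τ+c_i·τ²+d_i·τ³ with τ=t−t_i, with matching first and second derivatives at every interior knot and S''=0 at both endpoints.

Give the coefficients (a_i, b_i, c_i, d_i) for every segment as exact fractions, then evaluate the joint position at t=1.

  seg 0: a=-1 b=5/3 c=0 d=-7/24
  seg 1: a=0 b=-11/6 c=-7/4 d=7/12
S(1) = 3/8

Δ: Δ0=1/2, Δ1=-3
row 1: diag=6, rhs=-21; c'=1/6, d'=-7/2
back: M1=-7/2
M: M0=0, M1=-7/2, M2=0
seg 0: a=-1, c=M0/2=0, d=(M1−M0)/(6·2)=-7/24, b=Δ0−h0·(2M0+M1)/6=5/3
seg 1: a=0, c=M1/2=-7/4, d=(M2−M1)/(6·1)=7/12, b=Δ1−h1·(2M1+M2)/6=-11/6
t_q=1 → seg 0, τ=1; S=-1+5/3·τ+0·τ²+-7/24·τ³=3/8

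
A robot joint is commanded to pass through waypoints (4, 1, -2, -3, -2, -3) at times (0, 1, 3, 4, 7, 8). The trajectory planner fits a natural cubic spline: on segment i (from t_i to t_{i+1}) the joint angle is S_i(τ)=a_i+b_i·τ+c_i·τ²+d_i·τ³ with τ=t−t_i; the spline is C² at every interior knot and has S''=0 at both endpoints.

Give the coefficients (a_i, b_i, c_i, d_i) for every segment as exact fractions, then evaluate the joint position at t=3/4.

Δ: Δ0=-3, Δ1=-3/2, Δ2=-1, Δ3=1/3, Δ4=-1
row 1: diag=6, rhs=9; c'=1/3, d'=3/2
row 2: denom=6−2·1/3=16/3; d'=(3−2·3/2)/(16/3)=0
row 3: denom=8−1·3/16=125/16; d'=(8−1·0)/(125/16)=128/125
row 4: denom=8−3·48/125=856/125; d'=(-8−3·128/125)/(856/125)=-173/107
back: M4=-173/107
back: M3=128/125−48/125·-173/107=176/107
back: M2=0−3/16·176/107=-33/107
back: M1=3/2−1/3·-33/107=343/214
M: M0=0, M1=343/214, M2=-33/107, M3=176/107, M4=-173/107, M5=0
seg 0: a=4, c=M0/2=0, d=(M1−M0)/(6·1)=343/1284, b=Δ0−h0·(2M0+M1)/6=-4195/1284
seg 1: a=1, c=M1/2=343/428, d=(M2−M1)/(6·2)=-409/2568, b=Δ1−h1·(2M1+M2)/6=-1583/642
seg 2: a=-2, c=M2/2=-33/214, d=(M3−M2)/(6·1)=209/642, b=Δ2−h2·(2M2+M3)/6=-376/321
seg 3: a=-3, c=M3/2=88/107, d=(M4−M3)/(6·3)=-349/1926, b=Δ3−h3·(2M3+M4)/6=-323/642
seg 4: a=-2, c=M4/2=-173/214, d=(M5−M4)/(6·1)=173/642, b=Δ4−h4·(2M4+M5)/6=-148/321
t_q=3/4 → seg 0, τ=3/4; S=4+-4195/1284·τ+0·τ²+343/1284·τ³=45535/27392

  seg 0: a=4 b=-4195/1284 c=0 d=343/1284
  seg 1: a=1 b=-1583/642 c=343/428 d=-409/2568
  seg 2: a=-2 b=-376/321 c=-33/214 d=209/642
  seg 3: a=-3 b=-323/642 c=88/107 d=-349/1926
  seg 4: a=-2 b=-148/321 c=-173/214 d=173/642
S(3/4) = 45535/27392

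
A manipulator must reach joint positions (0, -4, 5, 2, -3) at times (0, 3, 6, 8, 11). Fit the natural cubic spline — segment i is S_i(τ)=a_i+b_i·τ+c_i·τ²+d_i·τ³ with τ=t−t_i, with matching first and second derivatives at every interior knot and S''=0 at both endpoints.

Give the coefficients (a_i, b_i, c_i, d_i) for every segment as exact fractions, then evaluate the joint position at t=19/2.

Δ: Δ0=-4/3, Δ1=3, Δ2=-3/2, Δ3=-5/3
row 1: diag=12, rhs=26; c'=1/4, d'=13/6
row 2: denom=10−3·1/4=37/4; d'=(-27−3·13/6)/(37/4)=-134/37
row 3: denom=10−2·8/37=354/37; d'=(-1−2·-134/37)/(354/37)=77/118
back: M3=77/118
back: M2=-134/37−8/37·77/118=-222/59
back: M1=13/6−1/4·-222/59=550/177
M: M0=0, M1=550/177, M2=-222/59, M3=77/118, M4=0
seg 0: a=0, c=M0/2=0, d=(M1−M0)/(6·3)=275/1593, b=Δ0−h0·(2M0+M1)/6=-511/177
seg 1: a=-4, c=M1/2=275/177, d=(M2−M1)/(6·3)=-608/1593, b=Δ1−h1·(2M1+M2)/6=314/177
seg 2: a=5, c=M2/2=-111/59, d=(M3−M2)/(6·2)=521/1416, b=Δ2−h2·(2M2+M3)/6=140/177
seg 3: a=2, c=M3/2=77/236, d=(M4−M3)/(6·3)=-77/2124, b=Δ3−h3·(2M3+M4)/6=-821/354
t_q=19/2 → seg 3, τ=3/2; S=2+-821/354·τ+77/236·τ²+-77/2124·τ³=-1637/1888

  seg 0: a=0 b=-511/177 c=0 d=275/1593
  seg 1: a=-4 b=314/177 c=275/177 d=-608/1593
  seg 2: a=5 b=140/177 c=-111/59 d=521/1416
  seg 3: a=2 b=-821/354 c=77/236 d=-77/2124
S(19/2) = -1637/1888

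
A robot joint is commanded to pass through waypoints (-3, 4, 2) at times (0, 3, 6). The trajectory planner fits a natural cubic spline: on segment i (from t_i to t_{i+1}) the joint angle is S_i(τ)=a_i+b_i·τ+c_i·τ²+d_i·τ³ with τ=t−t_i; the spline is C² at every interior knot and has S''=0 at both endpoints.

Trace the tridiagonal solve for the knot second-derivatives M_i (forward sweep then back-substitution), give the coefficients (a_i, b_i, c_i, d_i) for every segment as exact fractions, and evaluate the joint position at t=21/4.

Δ: Δ0=7/3, Δ1=-2/3
row 1: diag=12, rhs=-18; c'=1/4, d'=-3/2
back: M1=-3/2
M: M0=0, M1=-3/2, M2=0
seg 0: a=-3, c=M0/2=0, d=(M1−M0)/(6·3)=-1/12, b=Δ0−h0·(2M0+M1)/6=37/12
seg 1: a=4, c=M1/2=-3/4, d=(M2−M1)/(6·3)=1/12, b=Δ1−h1·(2M1+M2)/6=5/6
t_q=21/4 → seg 1, τ=9/4; S=4+5/6·τ+-3/4·τ²+1/12·τ³=775/256

  seg 0: a=-3 b=37/12 c=0 d=-1/12
  seg 1: a=4 b=5/6 c=-3/4 d=1/12
S(21/4) = 775/256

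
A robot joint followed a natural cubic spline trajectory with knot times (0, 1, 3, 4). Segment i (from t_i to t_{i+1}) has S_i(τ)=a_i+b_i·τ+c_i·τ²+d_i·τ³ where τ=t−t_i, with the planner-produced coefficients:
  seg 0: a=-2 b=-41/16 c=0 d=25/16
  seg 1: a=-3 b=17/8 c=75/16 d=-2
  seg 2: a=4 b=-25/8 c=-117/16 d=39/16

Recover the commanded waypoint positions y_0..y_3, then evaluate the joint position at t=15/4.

y_0 = S_0(0) = a_0 = -2
y_1 = S_1(0) = a_1 = -3
y_2 = S_2(0) = a_2 = 4
y_3 = S_2(1) = -4
t_q=15/4 is in segment 2 (τ=3/4); S_2(τ)=-1463/1024

y_0=-2 y_1=-3 y_2=4 y_3=-4
S(15/4) = -1463/1024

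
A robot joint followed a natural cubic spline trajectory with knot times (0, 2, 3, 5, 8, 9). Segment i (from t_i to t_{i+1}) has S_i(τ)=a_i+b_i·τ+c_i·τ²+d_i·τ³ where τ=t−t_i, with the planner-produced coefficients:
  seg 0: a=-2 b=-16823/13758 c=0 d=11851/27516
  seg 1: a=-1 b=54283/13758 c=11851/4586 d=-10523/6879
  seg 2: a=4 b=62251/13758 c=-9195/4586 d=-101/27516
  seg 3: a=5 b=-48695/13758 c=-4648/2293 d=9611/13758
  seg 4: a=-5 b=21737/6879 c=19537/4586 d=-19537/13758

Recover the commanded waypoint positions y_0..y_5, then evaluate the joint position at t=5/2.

y_0 = S_0(0) = a_0 = -2
y_1 = S_1(0) = a_1 = -1
y_2 = S_2(0) = a_2 = 4
y_3 = S_3(0) = a_3 = 5
y_4 = S_4(0) = a_4 = -5
y_5 = S_4(1) = 1
t_q=5/2 is in segment 1 (τ=1/2); S_1(τ)=6547/4586

y_0=-2 y_1=-1 y_2=4 y_3=5 y_4=-5 y_5=1
S(5/2) = 6547/4586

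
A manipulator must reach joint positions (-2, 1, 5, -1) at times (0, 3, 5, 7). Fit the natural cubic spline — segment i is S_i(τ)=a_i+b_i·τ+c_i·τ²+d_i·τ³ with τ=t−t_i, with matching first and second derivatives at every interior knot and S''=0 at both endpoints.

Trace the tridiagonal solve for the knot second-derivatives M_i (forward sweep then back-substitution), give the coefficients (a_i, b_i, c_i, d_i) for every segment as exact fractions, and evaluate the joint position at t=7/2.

Δ: Δ0=1, Δ1=2, Δ2=-3
row 1: diag=10, rhs=6; c'=1/5, d'=3/5
row 2: denom=8−2·1/5=38/5; d'=(-30−2·3/5)/(38/5)=-78/19
back: M2=-78/19
back: M1=3/5−1/5·-78/19=27/19
M: M0=0, M1=27/19, M2=-78/19, M3=0
seg 0: a=-2, c=M0/2=0, d=(M1−M0)/(6·3)=3/38, b=Δ0−h0·(2M0+M1)/6=11/38
seg 1: a=1, c=M1/2=27/38, d=(M2−M1)/(6·2)=-35/76, b=Δ1−h1·(2M1+M2)/6=46/19
seg 2: a=5, c=M2/2=-39/19, d=(M3−M2)/(6·2)=13/38, b=Δ2−h2·(2M2+M3)/6=-5/19
t_q=7/2 → seg 1, τ=1/2; S=1+46/19·τ+27/38·τ²+-35/76·τ³=1417/608

  seg 0: a=-2 b=11/38 c=0 d=3/38
  seg 1: a=1 b=46/19 c=27/38 d=-35/76
  seg 2: a=5 b=-5/19 c=-39/19 d=13/38
S(7/2) = 1417/608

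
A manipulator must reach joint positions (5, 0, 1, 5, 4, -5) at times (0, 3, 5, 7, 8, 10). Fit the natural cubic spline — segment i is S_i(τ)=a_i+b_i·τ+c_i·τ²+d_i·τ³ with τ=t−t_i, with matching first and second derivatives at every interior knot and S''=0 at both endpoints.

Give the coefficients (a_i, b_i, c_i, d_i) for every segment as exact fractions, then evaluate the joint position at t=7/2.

Δ: Δ0=-5/3, Δ1=1/2, Δ2=2, Δ3=-1, Δ4=-9/2
row 1: diag=10, rhs=13; c'=1/5, d'=13/10
row 2: denom=8−2·1/5=38/5; d'=(9−2·13/10)/(38/5)=16/19
row 3: denom=6−2·5/19=104/19; d'=(-18−2·16/19)/(104/19)=-187/52
row 4: denom=6−1·19/104=605/104; d'=(-21−1·-187/52)/(605/104)=-362/121
back: M4=-362/121
back: M3=-187/52−19/104·-362/121=-369/121
back: M2=16/19−5/19·-369/121=199/121
back: M1=13/10−1/5·199/121=235/242
M: M0=0, M1=235/242, M2=199/121, M3=-369/121, M4=-362/121, M5=0
seg 0: a=5, c=M0/2=0, d=(M1−M0)/(6·3)=235/4356, b=Δ0−h0·(2M0+M1)/6=-3125/1452
seg 1: a=0, c=M1/2=235/484, d=(M2−M1)/(6·2)=163/2904, b=Δ1−h1·(2M1+M2)/6=-505/726
seg 2: a=1, c=M2/2=199/242, d=(M3−M2)/(6·2)=-142/363, b=Δ2−h2·(2M2+M3)/6=697/363
seg 3: a=5, c=M3/2=-369/242, d=(M4−M3)/(6·1)=7/726, b=Δ3−h3·(2M3+M4)/6=17/33
seg 4: a=4, c=M4/2=-181/121, d=(M5−M4)/(6·2)=181/726, b=Δ4−h4·(2M4+M5)/6=-1819/726
t_q=7/2 → seg 1, τ=1/2; S=0+-505/726·τ+235/484·τ²+163/2904·τ³=-1699/7744

  seg 0: a=5 b=-3125/1452 c=0 d=235/4356
  seg 1: a=0 b=-505/726 c=235/484 d=163/2904
  seg 2: a=1 b=697/363 c=199/242 d=-142/363
  seg 3: a=5 b=17/33 c=-369/242 d=7/726
  seg 4: a=4 b=-1819/726 c=-181/121 d=181/726
S(7/2) = -1699/7744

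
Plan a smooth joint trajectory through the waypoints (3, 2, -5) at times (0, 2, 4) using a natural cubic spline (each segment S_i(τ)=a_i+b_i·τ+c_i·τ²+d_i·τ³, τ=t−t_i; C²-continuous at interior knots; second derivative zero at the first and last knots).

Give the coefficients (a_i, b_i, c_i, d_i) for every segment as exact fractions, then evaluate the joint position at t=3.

  seg 0: a=3 b=1/4 c=0 d=-3/16
  seg 1: a=2 b=-2 c=-9/8 d=3/16
S(3) = -15/16

Δ: Δ0=-1/2, Δ1=-7/2
row 1: diag=8, rhs=-18; c'=1/4, d'=-9/4
back: M1=-9/4
M: M0=0, M1=-9/4, M2=0
seg 0: a=3, c=M0/2=0, d=(M1−M0)/(6·2)=-3/16, b=Δ0−h0·(2M0+M1)/6=1/4
seg 1: a=2, c=M1/2=-9/8, d=(M2−M1)/(6·2)=3/16, b=Δ1−h1·(2M1+M2)/6=-2
t_q=3 → seg 1, τ=1; S=2+-2·τ+-9/8·τ²+3/16·τ³=-15/16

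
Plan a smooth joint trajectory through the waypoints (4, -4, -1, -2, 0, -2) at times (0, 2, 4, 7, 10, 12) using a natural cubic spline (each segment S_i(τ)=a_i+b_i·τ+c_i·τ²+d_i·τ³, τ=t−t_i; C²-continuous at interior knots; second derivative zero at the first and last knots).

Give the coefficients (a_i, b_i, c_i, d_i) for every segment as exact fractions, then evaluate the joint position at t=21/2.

Δ: Δ0=-4, Δ1=3/2, Δ2=-1/3, Δ3=2/3, Δ4=-1
row 1: diag=8, rhs=33; c'=1/4, d'=33/8
row 2: denom=10−2·1/4=19/2; d'=(-11−2·33/8)/(19/2)=-77/38
row 3: denom=12−3·6/19=210/19; d'=(6−3·-77/38)/(210/19)=153/140
row 4: denom=10−3·19/70=643/70; d'=(-10−3·153/140)/(643/70)=-1859/1286
back: M4=-1859/1286
back: M3=153/140−19/70·-1859/1286=955/643
back: M2=-77/38−6/19·955/643=-3209/1286
back: M1=33/8−1/4·-3209/1286=6107/1286
M: M0=0, M1=6107/1286, M2=-3209/1286, M3=955/643, M4=-1859/1286, M5=0
seg 0: a=4, c=M0/2=0, d=(M1−M0)/(6·2)=6107/15432, b=Δ0−h0·(2M0+M1)/6=-21539/3858
seg 1: a=-4, c=M1/2=6107/2572, d=(M2−M1)/(6·2)=-2329/3858, b=Δ1−h1·(2M1+M2)/6=-1609/1929
seg 2: a=-1, c=M2/2=-3209/2572, d=(M3−M2)/(6·3)=5119/23148, b=Δ2−h2·(2M2+M3)/6=2738/1929
seg 3: a=-2, c=M3/2=955/1286, d=(M4−M3)/(6·3)=-3769/23148, b=Δ3−h3·(2M3+M4)/6=-739/7716
seg 4: a=0, c=M4/2=-1859/2572, d=(M5−M4)/(6·2)=1859/15432, b=Δ4−h4·(2M4+M5)/6=-70/1929
t_q=21/2 → seg 4, τ=1/2; S=0+-70/1929·τ+-1859/2572·τ²+1859/15432·τ³=-7563/41152

  seg 0: a=4 b=-21539/3858 c=0 d=6107/15432
  seg 1: a=-4 b=-1609/1929 c=6107/2572 d=-2329/3858
  seg 2: a=-1 b=2738/1929 c=-3209/2572 d=5119/23148
  seg 3: a=-2 b=-739/7716 c=955/1286 d=-3769/23148
  seg 4: a=0 b=-70/1929 c=-1859/2572 d=1859/15432
S(21/2) = -7563/41152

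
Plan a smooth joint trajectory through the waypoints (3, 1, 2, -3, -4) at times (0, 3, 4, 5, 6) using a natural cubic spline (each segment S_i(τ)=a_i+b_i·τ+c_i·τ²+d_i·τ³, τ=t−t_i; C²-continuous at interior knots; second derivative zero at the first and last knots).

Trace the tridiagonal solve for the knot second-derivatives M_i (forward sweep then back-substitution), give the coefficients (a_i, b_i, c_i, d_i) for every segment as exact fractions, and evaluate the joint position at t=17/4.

Δ: Δ0=-2/3, Δ1=1, Δ2=-5, Δ3=-1
row 1: diag=8, rhs=10; c'=1/8, d'=5/4
row 2: denom=4−1·1/8=31/8; d'=(-36−1·5/4)/(31/8)=-298/31
row 3: denom=4−1·8/31=116/31; d'=(24−1·-298/31)/(116/31)=521/58
back: M3=521/58
back: M2=-298/31−8/31·521/58=-346/29
back: M1=5/4−1/8·-346/29=159/58
M: M0=0, M1=159/58, M2=-346/29, M3=521/58, M4=0
seg 0: a=3, c=M0/2=0, d=(M1−M0)/(6·3)=53/348, b=Δ0−h0·(2M0+M1)/6=-709/348
seg 1: a=1, c=M1/2=159/116, d=(M2−M1)/(6·1)=-851/348, b=Δ1−h1·(2M1+M2)/6=361/174
seg 2: a=2, c=M2/2=-173/29, d=(M3−M2)/(6·1)=1213/348, b=Δ2−h2·(2M2+M3)/6=-877/348
seg 3: a=-3, c=M3/2=521/116, d=(M4−M3)/(6·1)=-521/348, b=Δ3−h3·(2M3+M4)/6=-695/174
t_q=17/4 → seg 2, τ=1/4; S=2+-877/348·τ+-173/29·τ²+1213/348·τ³=7807/7424

  seg 0: a=3 b=-709/348 c=0 d=53/348
  seg 1: a=1 b=361/174 c=159/116 d=-851/348
  seg 2: a=2 b=-877/348 c=-173/29 d=1213/348
  seg 3: a=-3 b=-695/174 c=521/116 d=-521/348
S(17/4) = 7807/7424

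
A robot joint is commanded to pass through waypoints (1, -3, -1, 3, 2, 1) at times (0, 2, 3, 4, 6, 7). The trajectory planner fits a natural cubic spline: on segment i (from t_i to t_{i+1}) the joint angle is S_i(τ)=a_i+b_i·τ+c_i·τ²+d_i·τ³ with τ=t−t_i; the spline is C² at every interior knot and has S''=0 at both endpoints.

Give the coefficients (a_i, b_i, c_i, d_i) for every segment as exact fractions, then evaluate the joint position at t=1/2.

Δ: Δ0=-2, Δ1=2, Δ2=4, Δ3=-1/2, Δ4=-1
row 1: diag=6, rhs=24; c'=1/6, d'=4
row 2: denom=4−1·1/6=23/6; d'=(12−1·4)/(23/6)=48/23
row 3: denom=6−1·6/23=132/23; d'=(-27−1·48/23)/(132/23)=-223/44
row 4: denom=6−2·23/66=175/33; d'=(-3−2·-223/44)/(175/33)=471/350
back: M4=471/350
back: M3=-223/44−23/66·471/350=-969/175
back: M2=48/23−6/23·-969/175=618/175
back: M1=4−1/6·618/175=597/175
M: M0=0, M1=597/175, M2=618/175, M3=-969/175, M4=471/350, M5=0
seg 0: a=1, c=M0/2=0, d=(M1−M0)/(6·2)=199/700, b=Δ0−h0·(2M0+M1)/6=-549/175
seg 1: a=-3, c=M1/2=597/350, d=(M2−M1)/(6·1)=1/50, b=Δ1−h1·(2M1+M2)/6=48/175
seg 2: a=-1, c=M2/2=309/175, d=(M3−M2)/(6·1)=-529/350, b=Δ2−h2·(2M2+M3)/6=1311/350
seg 3: a=3, c=M3/2=-969/350, d=(M4−M3)/(6·2)=803/1400, b=Δ3−h3·(2M3+M4)/6=96/35
seg 4: a=2, c=M4/2=471/700, d=(M5−M4)/(6·1)=-157/700, b=Δ4−h4·(2M4+M5)/6=-507/350
t_q=1/2 → seg 0, τ=1/2; S=1+-549/175·τ+0·τ²+199/700·τ³=-597/1120

  seg 0: a=1 b=-549/175 c=0 d=199/700
  seg 1: a=-3 b=48/175 c=597/350 d=1/50
  seg 2: a=-1 b=1311/350 c=309/175 d=-529/350
  seg 3: a=3 b=96/35 c=-969/350 d=803/1400
  seg 4: a=2 b=-507/350 c=471/700 d=-157/700
S(1/2) = -597/1120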